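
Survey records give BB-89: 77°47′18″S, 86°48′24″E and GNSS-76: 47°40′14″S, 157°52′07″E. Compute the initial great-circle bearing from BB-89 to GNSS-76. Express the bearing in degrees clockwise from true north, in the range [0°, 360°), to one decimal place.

BB-89: φ = -77.78833°, λ = +86.80667°
GNSS-76: φ = -47.67056°, λ = +157.86861°
Δλ = 71.0619°
y = sin Δλ · cos φ₂ = 0.636942
x = cos φ₁ sin φ₂ − sin φ₁ cos φ₂ cos Δλ = 0.057225
θ = atan2(y, x) = 84.8661° → 84.8661° (mod 360°)

84.9°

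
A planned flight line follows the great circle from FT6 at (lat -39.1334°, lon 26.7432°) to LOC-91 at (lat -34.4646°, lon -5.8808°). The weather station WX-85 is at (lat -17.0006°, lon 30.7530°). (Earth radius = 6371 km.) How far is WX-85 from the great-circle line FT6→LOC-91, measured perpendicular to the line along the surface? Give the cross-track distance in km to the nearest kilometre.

2450 km

δ₁₃ = central angle FT6→WX-85 = 0.391082 rad  (haversine)
θ₁₃ = bearing FT6→WX-85 = 10.104°,  θ₁₂ = bearing FT6→LOC-91 = 269.910°
dₓₜ = R·arcsin(sin δ₁₃ · sin(θ₁₃ − θ₁₂)) = 6371·arcsin(0.38119·sin(-259.806°)) = 2450.168 km
|dₓₜ| = 2450.168 km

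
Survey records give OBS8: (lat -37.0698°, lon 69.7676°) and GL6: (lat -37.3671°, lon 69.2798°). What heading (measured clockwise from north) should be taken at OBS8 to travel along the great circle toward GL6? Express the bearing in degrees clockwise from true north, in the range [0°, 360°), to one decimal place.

232.4°

Δλ = -0.4878°
y = sin Δλ · cos φ₂ = -0.006766
x = cos φ₁ sin φ₂ − sin φ₁ cos φ₂ cos Δλ = -0.005206
θ = atan2(y, x) = -127.5758° → 232.4242° (mod 360°)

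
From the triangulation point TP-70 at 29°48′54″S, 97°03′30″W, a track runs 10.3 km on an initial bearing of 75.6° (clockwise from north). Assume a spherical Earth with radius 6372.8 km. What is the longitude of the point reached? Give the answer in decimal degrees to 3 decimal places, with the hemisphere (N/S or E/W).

TP-70: φ = -29.81500°, λ = -97.05833°
δ = d/R = 10.3/6372.8 = 0.001616 rad
φ₂ = arcsin(sin φ₁ cos δ + cos φ₁ sin δ cos θ)
   = arcsin(-0.49720·1.00000 + 0.86764·0.00162·0.24869) = -29.79193°
λ₂ = λ₁ + atan2(sin θ sin δ cos φ₁, cos δ − sin φ₁ sin φ₂) = -96.95498°

96.955°W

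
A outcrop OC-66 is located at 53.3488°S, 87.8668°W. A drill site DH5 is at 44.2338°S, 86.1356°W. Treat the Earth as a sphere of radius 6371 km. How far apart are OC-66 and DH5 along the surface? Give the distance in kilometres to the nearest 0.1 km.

Δφ = 9.1150°,  Δλ = 1.7312°
a = sin²(Δφ/2) + cos φ₁ cos φ₂ sin²(Δλ/2) = 0.006411
c = 2·arcsin(√a) = 0.160314 rad = 9.1853°
d = R·c = 6371 × 0.160314 = 1021.4 km

1021.4 km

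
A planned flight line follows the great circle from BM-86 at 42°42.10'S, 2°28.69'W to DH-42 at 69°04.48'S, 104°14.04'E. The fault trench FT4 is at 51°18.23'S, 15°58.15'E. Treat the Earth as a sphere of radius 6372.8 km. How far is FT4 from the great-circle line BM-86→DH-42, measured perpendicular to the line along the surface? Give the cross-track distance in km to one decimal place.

BM-86: φ = -42.70167°, λ = -2.47817°
DH-42: φ = -69.07467°, λ = +104.23400°
FT4: φ = -51.30383°, λ = +15.96917°
δ₁₃ = central angle BM-86→FT4 = 0.264811 rad  (haversine)
θ₁₃ = bearing BM-86→FT4 = 130.899°,  θ₁₂ = bearing BM-86→DH-42 = 155.657°
dₓₜ = R·arcsin(sin δ₁₃ · sin(θ₁₃ − θ₁₂)) = 6372.8·arcsin(0.26173·sin(-24.758°)) = -699.918 km
|dₓₜ| = 699.918 km

699.9 km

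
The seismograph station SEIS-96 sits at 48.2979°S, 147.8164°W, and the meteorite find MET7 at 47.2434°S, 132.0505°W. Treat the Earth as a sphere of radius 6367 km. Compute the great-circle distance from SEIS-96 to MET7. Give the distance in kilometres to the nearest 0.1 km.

Δφ = 1.0545°,  Δλ = 15.7659°
a = sin²(Δφ/2) + cos φ₁ cos φ₂ sin²(Δλ/2) = 0.008580
c = 2·arcsin(√a) = 0.185522 rad = 10.6296°
d = R·c = 6367 × 0.185522 = 1181.2 km

1181.2 km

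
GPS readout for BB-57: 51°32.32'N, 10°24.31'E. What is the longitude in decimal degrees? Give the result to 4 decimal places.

10.4052°E

10° + 24.31′/60 = 10 + 0.40517 = 10.4052°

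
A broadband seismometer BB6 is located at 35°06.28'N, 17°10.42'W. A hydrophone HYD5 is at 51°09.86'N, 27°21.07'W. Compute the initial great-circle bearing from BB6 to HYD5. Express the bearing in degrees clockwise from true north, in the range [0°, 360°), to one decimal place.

BB6: φ = +35.10467°, λ = -17.17367°
HYD5: φ = +51.16433°, λ = -27.35117°
Δλ = -10.1775°
y = sin Δλ · cos φ₂ = -0.110805
x = cos φ₁ sin φ₂ − sin φ₁ cos φ₂ cos Δλ = 0.282313
θ = atan2(y, x) = -21.4296° → 338.5704° (mod 360°)

338.6°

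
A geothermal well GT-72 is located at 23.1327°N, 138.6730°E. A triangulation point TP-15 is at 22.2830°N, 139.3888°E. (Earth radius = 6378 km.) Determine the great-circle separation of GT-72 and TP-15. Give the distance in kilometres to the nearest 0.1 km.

119.8 km

Δφ = -0.8497°,  Δλ = 0.7158°
a = sin²(Δφ/2) + cos φ₁ cos φ₂ sin²(Δλ/2) = 0.000088
c = 2·arcsin(√a) = 0.018782 rad = 1.0761°
d = R·c = 6378 × 0.018782 = 119.8 km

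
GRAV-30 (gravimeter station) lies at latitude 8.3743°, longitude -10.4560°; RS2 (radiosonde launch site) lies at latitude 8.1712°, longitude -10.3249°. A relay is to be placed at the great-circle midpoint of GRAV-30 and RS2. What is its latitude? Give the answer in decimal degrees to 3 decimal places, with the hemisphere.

8.273°N

Bx = cos φ₂ cos Δλ = 0.989845,  By = cos φ₂ sin Δλ = 0.002265
φₘ = atan2(sin φ₁ + sin φ₂, √((cos φ₁ + Bx)² + By²)) = 8.27276°
λₘ = λ₁ + atan2(By, cos φ₁ + Bx) = -10.39043°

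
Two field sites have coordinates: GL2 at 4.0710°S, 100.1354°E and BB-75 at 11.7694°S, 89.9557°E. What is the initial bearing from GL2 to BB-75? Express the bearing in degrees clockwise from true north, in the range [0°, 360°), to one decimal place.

232.0°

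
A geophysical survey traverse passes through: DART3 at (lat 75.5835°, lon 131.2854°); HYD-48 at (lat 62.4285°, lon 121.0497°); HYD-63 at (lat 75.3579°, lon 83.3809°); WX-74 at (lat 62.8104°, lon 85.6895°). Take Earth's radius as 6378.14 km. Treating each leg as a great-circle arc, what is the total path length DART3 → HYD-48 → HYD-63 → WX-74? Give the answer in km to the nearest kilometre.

DART3→HYD-48: c = 0.237522 rad, d = 1514.95 km
HYD-48→HYD-63: c = 0.316732 rad, d = 2020.16 km
HYD-63→WX-74: c = 0.219426 rad, d = 1399.53 km
Total = 1514.95 + 2020.16 + 1399.53 = 4934.64 km

4935 km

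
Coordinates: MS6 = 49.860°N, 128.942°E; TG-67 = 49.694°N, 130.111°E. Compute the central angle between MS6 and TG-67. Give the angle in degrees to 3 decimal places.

0.773°

Δφ = -0.1660°,  Δλ = 1.1690°
a = sin²(Δφ/2) + cos φ₁ cos φ₂ sin²(Δλ/2) = 0.000045
c = 2·arcsin(√a) = 0.013490 rad = 0.7729°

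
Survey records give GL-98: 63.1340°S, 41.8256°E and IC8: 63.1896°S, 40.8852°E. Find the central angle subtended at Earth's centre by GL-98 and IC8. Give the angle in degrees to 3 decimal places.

Δφ = -0.0556°,  Δλ = -0.9404°
a = sin²(Δφ/2) + cos φ₁ cos φ₂ sin²(Δλ/2) = 0.000014
c = 2·arcsin(√a) = 0.007473 rad = 0.4282°

0.428°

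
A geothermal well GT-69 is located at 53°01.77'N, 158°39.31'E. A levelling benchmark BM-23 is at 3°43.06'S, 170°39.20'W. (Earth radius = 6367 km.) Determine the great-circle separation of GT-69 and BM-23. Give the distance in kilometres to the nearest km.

6927 km

GT-69: φ = +53.02950°, λ = +158.65517°
BM-23: φ = -3.71767°, λ = -170.65333°
Δφ = -56.7472°,  Δλ = 30.6915°
a = sin²(Δφ/2) + cos φ₁ cos φ₂ sin²(Δλ/2) = 0.267864
c = 2·arcsin(√a) = 1.087984 rad = 62.3369°
d = R·c = 6367 × 1.087984 = 6927.2 km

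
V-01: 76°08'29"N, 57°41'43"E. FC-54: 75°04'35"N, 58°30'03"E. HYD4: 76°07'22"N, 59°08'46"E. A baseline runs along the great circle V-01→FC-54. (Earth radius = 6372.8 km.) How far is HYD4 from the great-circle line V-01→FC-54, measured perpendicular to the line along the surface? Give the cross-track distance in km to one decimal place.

V-01: φ = +76.14139°, λ = +57.69528°
FC-54: φ = +75.07639°, λ = +58.50083°
HYD4: φ = +76.12278°, λ = +59.14611°
δ₁₃ = central angle V-01→HYD4 = 0.006078 rad  (haversine)
θ₁₃ = bearing V-01→HYD4 = 92.359°,  θ₁₂ = bearing V-01→FC-54 = 168.963°
dₓₜ = R·arcsin(sin δ₁₃ · sin(θ₁₃ − θ₁₂)) = 6372.8·arcsin(0.00608·sin(-76.603°)) = -37.679 km
|dₓₜ| = 37.679 km

37.7 km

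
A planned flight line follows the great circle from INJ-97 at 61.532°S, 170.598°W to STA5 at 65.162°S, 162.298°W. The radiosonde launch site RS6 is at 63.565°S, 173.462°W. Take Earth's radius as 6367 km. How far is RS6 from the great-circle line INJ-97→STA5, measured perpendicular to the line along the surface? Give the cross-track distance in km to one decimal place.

258.6 km

δ₁₃ = central angle INJ-97→RS6 = 0.042300 rad  (haversine)
θ₁₃ = bearing INJ-97→RS6 = 211.737°,  θ₁₂ = bearing INJ-97→STA5 = 137.931°
dₓₜ = R·arcsin(sin δ₁₃ · sin(θ₁₃ − θ₁₂)) = 6367·arcsin(0.04229·sin(73.806°)) = 258.630 km
|dₓₜ| = 258.630 km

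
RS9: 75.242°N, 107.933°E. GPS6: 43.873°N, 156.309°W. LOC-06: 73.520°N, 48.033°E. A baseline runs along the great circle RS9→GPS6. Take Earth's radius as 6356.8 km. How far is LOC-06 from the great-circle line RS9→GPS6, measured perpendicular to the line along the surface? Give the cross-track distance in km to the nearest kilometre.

1155 km

δ₁₃ = central angle RS9→LOC-06 = 0.270918 rad  (haversine)
θ₁₃ = bearing RS9→LOC-06 = 293.496°,  θ₁₂ = bearing RS9→GPS6 = 71.034°
dₓₜ = R·arcsin(sin δ₁₃ · sin(θ₁₃ − θ₁₂)) = 6356.8·arcsin(0.26762·sin(222.462°)) = -1154.816 km
|dₓₜ| = 1154.816 km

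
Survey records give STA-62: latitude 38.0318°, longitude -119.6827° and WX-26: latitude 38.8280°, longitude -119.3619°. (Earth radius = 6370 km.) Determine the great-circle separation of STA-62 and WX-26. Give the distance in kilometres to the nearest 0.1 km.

Δφ = 0.7962°,  Δλ = 0.3208°
a = sin²(Δφ/2) + cos φ₁ cos φ₂ sin²(Δλ/2) = 0.000053
c = 2·arcsin(√a) = 0.014572 rad = 0.8349°
d = R·c = 6370 × 0.014572 = 92.8 km

92.8 km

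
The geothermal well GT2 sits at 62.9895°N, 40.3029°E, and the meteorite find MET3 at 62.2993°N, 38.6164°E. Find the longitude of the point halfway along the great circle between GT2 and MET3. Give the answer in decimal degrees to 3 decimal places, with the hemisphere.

39.450°E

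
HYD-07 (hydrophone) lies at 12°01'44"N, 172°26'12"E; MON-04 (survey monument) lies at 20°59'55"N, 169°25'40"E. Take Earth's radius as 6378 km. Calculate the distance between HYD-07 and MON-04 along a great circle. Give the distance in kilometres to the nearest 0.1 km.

1048.7 km

HYD-07: φ = +12.02889°, λ = +172.43667°
MON-04: φ = +20.99861°, λ = +169.42778°
Δφ = 8.9697°,  Δλ = -3.0089°
a = sin²(Δφ/2) + cos φ₁ cos φ₂ sin²(Δλ/2) = 0.006744
c = 2·arcsin(√a) = 0.164428 rad = 9.4211°
d = R·c = 6378 × 0.164428 = 1048.7 km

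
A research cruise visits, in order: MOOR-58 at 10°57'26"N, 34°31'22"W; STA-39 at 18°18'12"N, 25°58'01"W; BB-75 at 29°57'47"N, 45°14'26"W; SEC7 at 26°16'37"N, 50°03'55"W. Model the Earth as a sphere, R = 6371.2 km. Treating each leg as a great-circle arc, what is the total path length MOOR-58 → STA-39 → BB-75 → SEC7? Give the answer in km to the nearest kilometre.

4197 km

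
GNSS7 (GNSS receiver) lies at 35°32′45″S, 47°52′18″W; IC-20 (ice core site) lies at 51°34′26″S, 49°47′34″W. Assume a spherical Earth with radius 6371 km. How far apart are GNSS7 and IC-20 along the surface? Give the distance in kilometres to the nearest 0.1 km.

1788.8 km

GNSS7: φ = -35.54583°, λ = -47.87167°
IC-20: φ = -51.57389°, λ = -49.79278°
Δφ = -16.0281°,  Δλ = -1.9211°
a = sin²(Δφ/2) + cos φ₁ cos φ₂ sin²(Δλ/2) = 0.019579
c = 2·arcsin(√a) = 0.280770 rad = 16.0869°
d = R·c = 6371 × 0.280770 = 1788.8 km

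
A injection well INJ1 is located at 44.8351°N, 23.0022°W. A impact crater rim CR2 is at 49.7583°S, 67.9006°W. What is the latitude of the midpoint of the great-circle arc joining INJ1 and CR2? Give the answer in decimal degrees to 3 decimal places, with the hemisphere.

2.663°S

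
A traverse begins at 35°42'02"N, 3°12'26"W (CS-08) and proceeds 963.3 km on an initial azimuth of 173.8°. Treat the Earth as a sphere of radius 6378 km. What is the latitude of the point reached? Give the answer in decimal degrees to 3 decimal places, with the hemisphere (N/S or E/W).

27.093°N

CS-08: φ = +35.70056°, λ = -3.20722°
δ = d/R = 963.3/6378 = 0.151035 rad
φ₂ = arcsin(sin φ₁ cos δ + cos φ₁ sin δ cos θ)
   = arcsin(0.58355·0.98862 + 0.81208·0.15046·-0.99415) = 27.09288°
λ₂ = λ₁ + atan2(sin θ sin δ cos φ₁, cos δ − sin φ₁ sin φ₂) = -2.16137°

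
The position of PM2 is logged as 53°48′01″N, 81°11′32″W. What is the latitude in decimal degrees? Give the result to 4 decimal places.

53° + 48′/60 + 1″/3600 = 53 + 0.80000 + 0.00028 = 53.8003°

53.8003°N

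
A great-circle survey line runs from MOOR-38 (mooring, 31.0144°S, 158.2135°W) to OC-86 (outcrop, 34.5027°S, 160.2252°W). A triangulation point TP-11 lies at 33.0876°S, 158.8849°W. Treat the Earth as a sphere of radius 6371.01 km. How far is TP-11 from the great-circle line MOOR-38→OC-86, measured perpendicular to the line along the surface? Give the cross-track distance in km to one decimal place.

δ₁₃ = central angle MOOR-38→TP-11 = 0.037522 rad  (haversine)
θ₁₃ = bearing MOOR-38→TP-11 = 195.172°,  θ₁₂ = bearing MOOR-38→OC-86 = 205.334°
dₓₜ = R·arcsin(sin δ₁₃ · sin(θ₁₃ − θ₁₂)) = 6371.01·arcsin(0.03751·sin(-10.162°)) = -42.168 km
|dₓₜ| = 42.168 km

42.2 km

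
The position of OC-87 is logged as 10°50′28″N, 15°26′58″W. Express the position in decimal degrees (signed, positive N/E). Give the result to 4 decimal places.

lat: 10.8411° N → +10.8411°
lon: 15.4494° W → -15.4494°

+10.8411°, -15.4494°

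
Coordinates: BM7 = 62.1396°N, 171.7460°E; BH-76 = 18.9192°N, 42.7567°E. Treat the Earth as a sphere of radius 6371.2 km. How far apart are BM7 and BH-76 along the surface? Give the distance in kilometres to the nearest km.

Δφ = -43.2204°,  Δλ = -128.9893°
a = sin²(Δφ/2) + cos φ₁ cos φ₂ sin²(Δλ/2) = 0.495745
c = 2·arcsin(√a) = 1.562285 rad = 89.5124°
d = R·c = 6371.2 × 1.562285 = 9953.6 km

9954 km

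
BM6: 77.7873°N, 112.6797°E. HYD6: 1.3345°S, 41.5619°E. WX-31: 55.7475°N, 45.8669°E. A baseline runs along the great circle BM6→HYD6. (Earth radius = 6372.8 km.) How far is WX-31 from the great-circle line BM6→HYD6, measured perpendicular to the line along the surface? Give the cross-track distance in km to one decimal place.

810.2 km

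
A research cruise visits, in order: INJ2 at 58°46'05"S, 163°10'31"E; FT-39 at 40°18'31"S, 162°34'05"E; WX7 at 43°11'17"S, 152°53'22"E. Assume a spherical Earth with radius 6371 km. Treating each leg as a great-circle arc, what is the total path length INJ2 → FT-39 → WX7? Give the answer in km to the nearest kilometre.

2917 km

INJ2: φ = -58.76806°, λ = +163.17528°
FT-39: φ = -40.30861°, λ = +162.56806°
WX7: φ = -43.18806°, λ = +152.88944°
INJ2→FT-39: c = 0.322248 rad, d = 2053.04 km
FT-39→WX7: c = 0.135577 rad, d = 863.76 km
Total = 2053.04 + 863.76 = 2916.80 km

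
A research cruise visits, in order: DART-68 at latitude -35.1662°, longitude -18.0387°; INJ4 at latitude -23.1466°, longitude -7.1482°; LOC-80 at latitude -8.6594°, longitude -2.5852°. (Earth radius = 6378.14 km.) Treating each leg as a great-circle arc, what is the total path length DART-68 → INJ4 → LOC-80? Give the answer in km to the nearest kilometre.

3388 km

DART-68→INJ4: c = 0.267106 rad, d = 1703.64 km
INJ4→LOC-80: c = 0.264121 rad, d = 1684.60 km
Total = 1703.64 + 1684.60 = 3388.24 km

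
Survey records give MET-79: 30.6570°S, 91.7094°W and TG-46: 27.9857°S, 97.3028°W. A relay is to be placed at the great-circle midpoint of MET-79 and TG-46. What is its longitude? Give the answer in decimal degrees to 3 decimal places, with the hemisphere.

94.543°W

Bx = cos φ₂ cos Δλ = 0.878860,  By = cos φ₂ sin Δλ = -0.086071
φₘ = atan2(sin φ₁ + sin φ₂, √((cos φ₁ + Bx)² + By²)) = -29.35051°
λₘ = λ₁ + atan2(By, cos φ₁ + Bx) = -94.54275°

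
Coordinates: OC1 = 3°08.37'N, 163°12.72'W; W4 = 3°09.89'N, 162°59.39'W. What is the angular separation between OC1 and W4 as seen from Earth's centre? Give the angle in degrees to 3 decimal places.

0.223°

OC1: φ = +3.13950°, λ = -163.21200°
W4: φ = +3.16483°, λ = -162.98983°
Δφ = 0.0253°,  Δλ = 0.2222°
a = sin²(Δφ/2) + cos φ₁ cos φ₂ sin²(Δλ/2) = 0.000004
c = 2·arcsin(√a) = 0.003897 rad = 0.2233°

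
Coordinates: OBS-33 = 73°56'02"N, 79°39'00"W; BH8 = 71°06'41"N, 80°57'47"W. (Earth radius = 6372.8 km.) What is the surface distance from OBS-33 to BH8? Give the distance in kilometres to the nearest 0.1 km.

OBS-33: φ = +73.93389°, λ = -79.65000°
BH8: φ = +71.11139°, λ = -80.96306°
Δφ = -2.8225°,  Δλ = -1.3131°
a = sin²(Δφ/2) + cos φ₁ cos φ₂ sin²(Δλ/2) = 0.000618
c = 2·arcsin(√a) = 0.049737 rad = 2.8497°
d = R·c = 6372.8 × 0.049737 = 317.0 km

317.0 km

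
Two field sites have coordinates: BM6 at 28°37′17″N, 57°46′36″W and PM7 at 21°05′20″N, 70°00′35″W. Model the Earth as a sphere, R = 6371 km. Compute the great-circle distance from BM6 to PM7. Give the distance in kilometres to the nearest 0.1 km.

1490.1 km

BM6: φ = +28.62139°, λ = -57.77667°
PM7: φ = +21.08889°, λ = -70.00972°
Δφ = -7.5325°,  Δλ = -12.2331°
a = sin²(Δφ/2) + cos φ₁ cos φ₂ sin²(Δλ/2) = 0.013613
c = 2·arcsin(√a) = 0.233882 rad = 13.4005°
d = R·c = 6371 × 0.233882 = 1490.1 km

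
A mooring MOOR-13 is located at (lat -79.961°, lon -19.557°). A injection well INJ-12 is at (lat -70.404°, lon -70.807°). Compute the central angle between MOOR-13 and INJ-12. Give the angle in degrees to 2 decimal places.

15.37°

Δφ = 9.5570°,  Δλ = -51.2500°
a = sin²(Δφ/2) + cos φ₁ cos φ₂ sin²(Δλ/2) = 0.017875
c = 2·arcsin(√a) = 0.268194 rad = 15.3664°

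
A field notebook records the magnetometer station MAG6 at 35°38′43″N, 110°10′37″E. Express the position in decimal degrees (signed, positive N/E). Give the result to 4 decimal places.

+35.6453°, +110.1769°

lat: 35.6453° N → +35.6453°
lon: 110.1769° E → +110.1769°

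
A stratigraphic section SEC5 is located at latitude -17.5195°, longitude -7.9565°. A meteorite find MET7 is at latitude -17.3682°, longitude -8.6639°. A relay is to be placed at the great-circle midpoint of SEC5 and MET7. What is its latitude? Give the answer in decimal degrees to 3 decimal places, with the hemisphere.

Bx = cos φ₂ cos Δλ = 0.954333,  By = cos φ₂ sin Δλ = -0.011783
φₘ = atan2(sin φ₁ + sin φ₂, √((cos φ₁ + Bx)² + By²)) = -17.44416°
λₘ = λ₁ + atan2(By, cos φ₁ + Bx) = -8.31035°

17.444°S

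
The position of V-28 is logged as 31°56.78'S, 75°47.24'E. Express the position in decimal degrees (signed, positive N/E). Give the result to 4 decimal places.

-31.9463°, +75.7873°

lat: 31.9463° S → -31.9463°
lon: 75.7873° E → +75.7873°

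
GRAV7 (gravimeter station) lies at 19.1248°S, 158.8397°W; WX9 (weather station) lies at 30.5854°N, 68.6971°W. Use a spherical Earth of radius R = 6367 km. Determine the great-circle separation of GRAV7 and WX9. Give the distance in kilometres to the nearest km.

11081 km

Δφ = 49.7102°,  Δλ = 90.1426°
a = sin²(Δφ/2) + cos φ₁ cos φ₂ sin²(Δλ/2) = 0.584364
c = 2·arcsin(√a) = 1.740335 rad = 99.7139°
d = R·c = 6367 × 1.740335 = 11080.7 km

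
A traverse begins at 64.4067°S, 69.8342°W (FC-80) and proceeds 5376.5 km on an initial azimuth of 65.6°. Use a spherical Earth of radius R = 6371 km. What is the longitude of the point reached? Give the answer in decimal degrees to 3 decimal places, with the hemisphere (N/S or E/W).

δ = d/R = 5376.5/6371 = 0.843902 rad
φ₂ = arcsin(sin φ₁ cos δ + cos φ₁ sin δ cos θ)
   = arcsin(-0.90188·0.66455 + 0.43198·0.74724·0.41310) = -27.77501°
λ₂ = λ₁ + atan2(sin θ sin δ cos φ₁, cos δ − sin φ₁ sin φ₂) = -19.55971°

19.560°W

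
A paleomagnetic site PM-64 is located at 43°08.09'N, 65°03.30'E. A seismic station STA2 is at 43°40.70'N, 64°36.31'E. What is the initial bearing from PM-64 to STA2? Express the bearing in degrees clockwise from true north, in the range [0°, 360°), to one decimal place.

PM-64: φ = +43.13483°, λ = +65.05500°
STA2: φ = +43.67833°, λ = +64.60517°
Δλ = -0.4498°
y = sin Δλ · cos φ₂ = -0.005678
x = cos φ₁ sin φ₂ − sin φ₁ cos φ₂ cos Δλ = 0.009501
θ = atan2(y, x) = -30.8638° → 329.1362° (mod 360°)

329.1°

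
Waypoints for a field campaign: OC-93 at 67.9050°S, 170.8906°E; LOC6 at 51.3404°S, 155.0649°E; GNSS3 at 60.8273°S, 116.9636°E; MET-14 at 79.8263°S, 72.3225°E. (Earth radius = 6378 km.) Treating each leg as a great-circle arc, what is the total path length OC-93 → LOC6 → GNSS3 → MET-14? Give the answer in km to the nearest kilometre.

7136 km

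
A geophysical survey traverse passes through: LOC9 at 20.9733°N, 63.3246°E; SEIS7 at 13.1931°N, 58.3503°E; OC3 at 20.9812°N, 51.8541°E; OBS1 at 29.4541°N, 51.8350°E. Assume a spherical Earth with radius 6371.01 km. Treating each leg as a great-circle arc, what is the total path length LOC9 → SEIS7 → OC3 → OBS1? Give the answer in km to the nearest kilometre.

3063 km

LOC9→SEIS7: c = 0.159097 rad, d = 1013.61 km
SEIS7→OC3: c = 0.173774 rad, d = 1107.11 km
OC3→OBS1: c = 0.147880 rad, d = 942.15 km
Total = 1013.61 + 1107.11 + 942.15 = 3062.87 km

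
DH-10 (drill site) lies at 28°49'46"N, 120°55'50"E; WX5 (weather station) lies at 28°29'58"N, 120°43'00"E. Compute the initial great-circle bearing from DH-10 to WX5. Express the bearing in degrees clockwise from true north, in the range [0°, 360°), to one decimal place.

209.7°

DH-10: φ = +28.82944°, λ = +120.93056°
WX5: φ = +28.49944°, λ = +120.71667°
Δλ = -0.2139°
y = sin Δλ · cos φ₂ = -0.003281
x = cos φ₁ sin φ₂ − sin φ₁ cos φ₂ cos Δλ = -0.005757
θ = atan2(y, x) = -150.3212° → 209.6788° (mod 360°)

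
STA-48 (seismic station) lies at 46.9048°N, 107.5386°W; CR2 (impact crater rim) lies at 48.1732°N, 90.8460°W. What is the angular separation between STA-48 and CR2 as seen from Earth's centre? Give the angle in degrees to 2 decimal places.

Δφ = 1.2684°,  Δλ = 16.6926°
a = sin²(Δφ/2) + cos φ₁ cos φ₂ sin²(Δλ/2) = 0.009723
c = 2·arcsin(√a) = 0.197527 rad = 11.3175°

11.32°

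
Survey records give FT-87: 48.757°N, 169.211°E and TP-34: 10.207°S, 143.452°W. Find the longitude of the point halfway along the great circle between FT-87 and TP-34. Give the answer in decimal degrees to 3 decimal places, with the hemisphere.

Bx = cos φ₂ cos Δλ = 0.666960,  By = cos φ₂ sin Δλ = 0.723715
φₘ = atan2(sin φ₁ + sin φ₂, √((cos φ₁ + Bx)² + By²)) = 20.82668°
λₘ = λ₁ + atan2(By, cos φ₁ + Bx) = -162.16771°

162.168°W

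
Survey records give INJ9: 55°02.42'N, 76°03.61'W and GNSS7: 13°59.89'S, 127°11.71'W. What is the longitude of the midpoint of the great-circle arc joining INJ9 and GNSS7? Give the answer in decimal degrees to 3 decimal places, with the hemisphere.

INJ9: φ = +55.04033°, λ = -76.06017°
GNSS7: φ = -13.99817°, λ = -127.19517°
Bx = cos φ₂ cos Δλ = 0.608853,  By = cos φ₂ sin Δλ = -0.755504
φₘ = atan2(sin φ₁ + sin φ₂, √((cos φ₁ + Bx)² + By²)) = 22.38304°
λₘ = λ₁ + atan2(By, cos φ₁ + Bx) = -108.64907°

108.649°W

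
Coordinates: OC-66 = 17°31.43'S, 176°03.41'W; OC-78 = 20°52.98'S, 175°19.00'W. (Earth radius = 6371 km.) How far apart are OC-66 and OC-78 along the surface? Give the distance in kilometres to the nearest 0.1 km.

381.5 km

OC-66: φ = -17.52383°, λ = -176.05683°
OC-78: φ = -20.88300°, λ = -175.31667°
Δφ = -3.3592°,  Δλ = 0.7402°
a = sin²(Δφ/2) + cos φ₁ cos φ₂ sin²(Δλ/2) = 0.000896
c = 2·arcsin(√a) = 0.059884 rad = 3.4311°
d = R·c = 6371 × 0.059884 = 381.5 km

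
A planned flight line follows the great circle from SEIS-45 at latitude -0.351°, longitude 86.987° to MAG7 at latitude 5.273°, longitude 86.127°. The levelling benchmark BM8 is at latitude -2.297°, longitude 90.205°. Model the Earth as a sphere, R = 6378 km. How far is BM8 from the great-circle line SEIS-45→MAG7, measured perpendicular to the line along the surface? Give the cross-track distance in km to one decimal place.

321.1 km

δ₁₃ = central angle SEIS-45→BM8 = 0.065620 rad  (haversine)
θ₁₃ = bearing SEIS-45→BM8 = 121.198°,  θ₁₂ = bearing SEIS-45→MAG7 = 351.329°
dₓₜ = R·arcsin(sin δ₁₃ · sin(θ₁₃ − θ₁₂)) = 6378·arcsin(0.06557·sin(-230.130°)) = 321.127 km
|dₓₜ| = 321.127 km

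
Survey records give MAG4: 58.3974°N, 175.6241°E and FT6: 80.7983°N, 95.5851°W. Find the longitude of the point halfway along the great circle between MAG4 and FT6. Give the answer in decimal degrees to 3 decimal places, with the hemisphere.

167.512°W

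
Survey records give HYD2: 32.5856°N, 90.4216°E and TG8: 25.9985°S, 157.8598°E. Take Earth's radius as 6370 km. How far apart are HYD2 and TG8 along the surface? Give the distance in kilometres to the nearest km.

9659 km

Δφ = -58.5841°,  Δλ = 67.4382°
a = sin²(Δφ/2) + cos φ₁ cos φ₂ sin²(Δλ/2) = 0.472753
c = 2·arcsin(√a) = 1.516276 rad = 86.8762°
d = R·c = 6370 × 1.516276 = 9658.7 km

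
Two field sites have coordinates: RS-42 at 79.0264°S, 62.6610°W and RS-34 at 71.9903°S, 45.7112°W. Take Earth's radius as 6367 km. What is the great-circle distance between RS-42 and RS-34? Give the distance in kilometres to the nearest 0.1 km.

Δφ = 7.0361°,  Δλ = 16.9498°
a = sin²(Δφ/2) + cos φ₁ cos φ₂ sin²(Δλ/2) = 0.005044
c = 2·arcsin(√a) = 0.142158 rad = 8.1450°
d = R·c = 6367 × 0.142158 = 905.1 km

905.1 km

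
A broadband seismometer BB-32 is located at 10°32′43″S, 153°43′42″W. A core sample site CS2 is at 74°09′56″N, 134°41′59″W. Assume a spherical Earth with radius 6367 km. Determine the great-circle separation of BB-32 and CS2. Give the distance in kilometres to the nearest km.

9507 km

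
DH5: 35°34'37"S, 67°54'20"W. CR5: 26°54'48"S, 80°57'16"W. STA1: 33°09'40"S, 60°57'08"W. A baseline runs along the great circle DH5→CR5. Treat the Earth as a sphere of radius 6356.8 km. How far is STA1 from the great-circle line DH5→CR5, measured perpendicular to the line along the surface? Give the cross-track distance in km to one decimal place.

DH5: φ = -35.57694°, λ = -67.90556°
CR5: φ = -26.91333°, λ = -80.95444°
STA1: φ = -33.16111°, λ = -60.95222°
δ₁₃ = central angle DH5→STA1 = 0.108649 rad  (haversine)
θ₁₃ = bearing DH5→STA1 = 69.164°,  θ₁₂ = bearing DH5→CR5 = 304.281°
dₓₜ = R·arcsin(sin δ₁₃ · sin(θ₁₃ − θ₁₂)) = 6356.8·arcsin(0.10844·sin(-235.116°)) = 566.195 km
|dₓₜ| = 566.195 km

566.2 km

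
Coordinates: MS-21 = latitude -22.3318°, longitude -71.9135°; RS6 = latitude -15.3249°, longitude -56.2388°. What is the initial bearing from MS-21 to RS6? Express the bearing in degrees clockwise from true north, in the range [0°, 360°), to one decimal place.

67.4°

Δλ = 15.6747°
y = sin Δλ · cos φ₂ = 0.260569
x = cos φ₁ sin φ₂ − sin φ₁ cos φ₂ cos Δλ = 0.108361
θ = atan2(y, x) = 67.4194° → 67.4194° (mod 360°)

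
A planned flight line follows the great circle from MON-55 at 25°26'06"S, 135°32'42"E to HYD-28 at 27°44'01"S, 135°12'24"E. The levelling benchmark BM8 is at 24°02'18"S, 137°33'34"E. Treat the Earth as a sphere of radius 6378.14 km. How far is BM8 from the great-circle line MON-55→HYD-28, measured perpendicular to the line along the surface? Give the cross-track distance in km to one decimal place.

183.2 km

MON-55: φ = -25.43500°, λ = +135.54500°
HYD-28: φ = -27.73361°, λ = +135.20667°
BM8: φ = -24.03833°, λ = +137.55944°
δ₁₃ = central angle MON-55→BM8 = 0.040172 rad  (haversine)
θ₁₃ = bearing MON-55→BM8 = 53.068°,  θ₁₂ = bearing MON-55→HYD-28 = 187.423°
dₓₜ = R·arcsin(sin δ₁₃ · sin(θ₁₃ − θ₁₂)) = 6378.14·arcsin(0.04016·sin(-134.356°)) = -183.180 km
|dₓₜ| = 183.180 km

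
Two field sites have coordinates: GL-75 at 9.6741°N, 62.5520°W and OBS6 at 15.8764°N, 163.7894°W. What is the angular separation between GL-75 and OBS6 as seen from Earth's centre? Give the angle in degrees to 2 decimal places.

97.98°

Δφ = 6.2023°,  Δλ = -101.2374°
a = sin²(Δφ/2) + cos φ₁ cos φ₂ sin²(Δλ/2) = 0.569402
c = 2·arcsin(√a) = 1.710051 rad = 97.9787°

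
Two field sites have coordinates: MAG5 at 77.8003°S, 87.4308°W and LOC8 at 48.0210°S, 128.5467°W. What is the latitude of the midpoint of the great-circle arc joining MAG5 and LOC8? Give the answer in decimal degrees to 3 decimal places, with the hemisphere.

63.991°S

Bx = cos φ₂ cos Δλ = 0.503905,  By = cos φ₂ sin Δλ = -0.439831
φₘ = atan2(sin φ₁ + sin φ₂, √((cos φ₁ + Bx)² + By²)) = -63.99065°
λₘ = λ₁ + atan2(By, cos φ₁ + Bx) = -119.02043°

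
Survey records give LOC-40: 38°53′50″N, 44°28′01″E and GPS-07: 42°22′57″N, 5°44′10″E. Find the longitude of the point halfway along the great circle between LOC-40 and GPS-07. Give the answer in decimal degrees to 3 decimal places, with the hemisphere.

25.627°E

LOC-40: φ = +38.89722°, λ = +44.46694°
GPS-07: φ = +42.38250°, λ = +5.73611°
Bx = cos φ₂ cos Δλ = 0.576225,  By = cos φ₂ sin Δλ = -0.462153
φₘ = atan2(sin φ₁ + sin φ₂, √((cos φ₁ + Bx)² + By²)) = 42.29422°
λₘ = λ₁ + atan2(By, cos φ₁ + Bx) = 25.62739°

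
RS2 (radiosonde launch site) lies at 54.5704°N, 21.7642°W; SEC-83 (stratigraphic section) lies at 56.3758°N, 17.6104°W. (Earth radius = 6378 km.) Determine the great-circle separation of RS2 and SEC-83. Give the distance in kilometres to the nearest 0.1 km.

Δφ = 1.8054°,  Δλ = 4.1538°
a = sin²(Δφ/2) + cos φ₁ cos φ₂ sin²(Δλ/2) = 0.000670
c = 2·arcsin(√a) = 0.051767 rad = 2.9660°
d = R·c = 6378 × 0.051767 = 330.2 km

330.2 km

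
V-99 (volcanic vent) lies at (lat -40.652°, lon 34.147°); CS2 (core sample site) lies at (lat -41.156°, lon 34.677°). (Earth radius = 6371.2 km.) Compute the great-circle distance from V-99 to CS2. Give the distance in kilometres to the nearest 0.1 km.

Δφ = -0.5040°,  Δλ = 0.5300°
a = sin²(Δφ/2) + cos φ₁ cos φ₂ sin²(Δλ/2) = 0.000032
c = 2·arcsin(√a) = 0.011236 rad = 0.6438°
d = R·c = 6371.2 × 0.011236 = 71.6 km

71.6 km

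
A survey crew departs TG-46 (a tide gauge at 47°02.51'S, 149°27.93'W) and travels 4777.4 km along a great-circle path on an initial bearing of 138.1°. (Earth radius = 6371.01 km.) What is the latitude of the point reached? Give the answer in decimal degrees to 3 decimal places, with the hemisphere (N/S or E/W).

61.793°S

TG-46: φ = -47.04183°, λ = -149.46550°
δ = d/R = 4777.4/6371.01 = 0.749865 rad
φ₂ = arcsin(sin φ₁ cos δ + cos φ₁ sin δ cos θ)
   = arcsin(-0.73185·0.73178 + 0.68146·0.68154·-0.74431) = -61.79312°
λ₂ = λ₁ + atan2(sin θ sin δ cos φ₁, cos δ − sin φ₁ sin φ₂) = -75.10618°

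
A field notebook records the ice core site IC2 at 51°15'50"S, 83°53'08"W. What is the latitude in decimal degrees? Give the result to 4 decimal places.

51° + 15′/60 + 50″/3600 = 51 + 0.25000 + 0.01389 = 51.2639°

51.2639°S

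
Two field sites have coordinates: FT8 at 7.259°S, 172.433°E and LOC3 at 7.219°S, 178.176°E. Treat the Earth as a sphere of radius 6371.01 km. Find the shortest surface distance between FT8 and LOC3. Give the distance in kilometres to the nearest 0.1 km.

633.5 km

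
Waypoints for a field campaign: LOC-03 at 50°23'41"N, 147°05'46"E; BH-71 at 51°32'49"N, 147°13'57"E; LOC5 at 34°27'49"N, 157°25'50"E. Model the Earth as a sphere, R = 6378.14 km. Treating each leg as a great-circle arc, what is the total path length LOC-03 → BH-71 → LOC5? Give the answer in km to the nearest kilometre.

LOC-03: φ = +50.39472°, λ = +147.09611°
BH-71: φ = +51.54694°, λ = +147.23250°
LOC5: φ = +34.46361°, λ = +157.43056°
LOC-03→BH-71: c = 0.020166 rad, d = 128.62 km
BH-71→LOC5: c = 0.324600 rad, d = 2070.35 km
Total = 128.62 + 2070.35 = 2198.97 km

2199 km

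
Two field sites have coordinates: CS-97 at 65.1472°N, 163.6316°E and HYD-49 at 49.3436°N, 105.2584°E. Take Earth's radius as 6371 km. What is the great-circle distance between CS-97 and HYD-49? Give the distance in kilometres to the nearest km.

Δφ = -15.8036°,  Δλ = -58.3732°
a = sin²(Δφ/2) + cos φ₁ cos φ₂ sin²(Δλ/2) = 0.084018
c = 2·arcsin(√a) = 0.588157 rad = 33.6989°
d = R·c = 6371 × 0.588157 = 3747.1 km

3747 km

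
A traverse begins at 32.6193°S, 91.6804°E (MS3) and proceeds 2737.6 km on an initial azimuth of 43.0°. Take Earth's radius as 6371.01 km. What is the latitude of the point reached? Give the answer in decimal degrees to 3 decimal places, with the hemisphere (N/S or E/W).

δ = d/R = 2737.6/6371.01 = 0.429696 rad
φ₂ = arcsin(sin φ₁ cos δ + cos φ₁ sin δ cos θ)
   = arcsin(-0.53905·0.90909 + 0.84227·0.41659·0.73135) = -13.49902°
λ₂ = λ₁ + atan2(sin θ sin δ cos φ₁, cos δ − sin φ₁ sin φ₂) = 108.66946°

13.499°S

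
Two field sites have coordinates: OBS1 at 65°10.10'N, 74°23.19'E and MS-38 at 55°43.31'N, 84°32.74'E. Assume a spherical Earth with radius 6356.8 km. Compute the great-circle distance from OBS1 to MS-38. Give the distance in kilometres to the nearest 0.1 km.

OBS1: φ = +65.16833°, λ = +74.38650°
MS-38: φ = +55.72183°, λ = +84.54567°
Δφ = -9.4465°,  Δλ = 10.1592°
a = sin²(Δφ/2) + cos φ₁ cos φ₂ sin²(Δλ/2) = 0.008635
c = 2·arcsin(√a) = 0.186113 rad = 10.6635°
d = R·c = 6356.8 × 0.186113 = 1183.1 km

1183.1 km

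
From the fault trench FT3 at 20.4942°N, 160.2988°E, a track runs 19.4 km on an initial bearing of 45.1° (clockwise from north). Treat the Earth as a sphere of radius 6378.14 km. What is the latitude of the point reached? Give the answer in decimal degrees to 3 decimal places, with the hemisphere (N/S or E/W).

δ = d/R = 19.4/6378.14 = 0.003042 rad
φ₂ = arcsin(sin φ₁ cos δ + cos φ₁ sin δ cos θ)
   = arcsin(0.35011·1.00000 + 0.93671·0.00304·0.70587) = 20.61716°
λ₂ = λ₁ + atan2(sin θ sin δ cos φ₁, cos δ − sin φ₁ sin φ₂) = 160.43069°

20.617°N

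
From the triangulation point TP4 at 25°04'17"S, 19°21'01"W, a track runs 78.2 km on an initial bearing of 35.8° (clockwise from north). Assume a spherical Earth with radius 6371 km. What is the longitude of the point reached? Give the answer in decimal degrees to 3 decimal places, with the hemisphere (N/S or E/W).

18.898°W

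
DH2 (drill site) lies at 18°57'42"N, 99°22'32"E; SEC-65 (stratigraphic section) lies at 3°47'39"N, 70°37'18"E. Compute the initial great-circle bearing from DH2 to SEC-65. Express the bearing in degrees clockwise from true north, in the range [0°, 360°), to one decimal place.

245.2°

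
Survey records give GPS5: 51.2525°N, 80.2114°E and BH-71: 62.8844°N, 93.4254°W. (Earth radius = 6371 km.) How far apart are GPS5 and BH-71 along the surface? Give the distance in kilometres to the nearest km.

Δφ = 11.6319°,  Δλ = -173.6368°
a = sin²(Δφ/2) + cos φ₁ cos φ₂ sin²(Δλ/2) = 0.294662
c = 2·arcsin(√a) = 1.147601 rad = 65.7527°
d = R·c = 6371 × 1.147601 = 7311.4 km

7311 km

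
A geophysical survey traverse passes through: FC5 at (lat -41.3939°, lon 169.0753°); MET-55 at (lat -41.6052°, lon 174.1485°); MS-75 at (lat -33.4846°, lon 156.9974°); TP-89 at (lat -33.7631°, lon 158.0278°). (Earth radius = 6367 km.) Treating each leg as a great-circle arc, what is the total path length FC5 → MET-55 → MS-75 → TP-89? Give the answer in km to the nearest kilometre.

2278 km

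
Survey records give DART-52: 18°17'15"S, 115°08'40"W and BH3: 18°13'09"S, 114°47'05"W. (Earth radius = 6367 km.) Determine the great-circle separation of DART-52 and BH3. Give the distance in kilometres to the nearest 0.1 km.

DART-52: φ = -18.28750°, λ = -115.14444°
BH3: φ = -18.21917°, λ = -114.78472°
Δφ = 0.0683°,  Δλ = 0.3597°
a = sin²(Δφ/2) + cos φ₁ cos φ₂ sin²(Δλ/2) = 0.000009
c = 2·arcsin(√a) = 0.006081 rad = 0.3484°
d = R·c = 6367 × 0.006081 = 38.7 km

38.7 km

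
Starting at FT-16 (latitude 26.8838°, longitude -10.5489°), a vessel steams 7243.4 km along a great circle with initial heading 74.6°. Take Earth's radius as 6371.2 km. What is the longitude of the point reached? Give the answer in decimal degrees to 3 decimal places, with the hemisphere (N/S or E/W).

δ = d/R = 7243.4/6371.2 = 1.136897 rad
φ₂ = arcsin(sin φ₁ cos δ + cos φ₁ sin δ cos θ)
   = arcsin(0.45218·0.42041 + 0.89193·0.90733·0.26556) = 23.89178°
λ₂ = λ₁ + atan2(sin θ sin δ cos φ₁, cos δ − sin φ₁ sin φ₂) = 62.53598°

62.536°E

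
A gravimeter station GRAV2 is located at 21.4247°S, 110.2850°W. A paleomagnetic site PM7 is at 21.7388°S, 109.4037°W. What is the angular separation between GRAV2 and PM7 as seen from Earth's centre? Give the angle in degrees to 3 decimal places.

0.878°

Δφ = -0.3141°,  Δλ = 0.8813°
a = sin²(Δφ/2) + cos φ₁ cos φ₂ sin²(Δλ/2) = 0.000059
c = 2·arcsin(√a) = 0.015318 rad = 0.8776°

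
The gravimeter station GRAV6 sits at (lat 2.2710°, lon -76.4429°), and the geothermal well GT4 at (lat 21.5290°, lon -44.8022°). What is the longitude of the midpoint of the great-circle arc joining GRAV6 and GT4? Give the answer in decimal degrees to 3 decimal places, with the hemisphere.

61.203°W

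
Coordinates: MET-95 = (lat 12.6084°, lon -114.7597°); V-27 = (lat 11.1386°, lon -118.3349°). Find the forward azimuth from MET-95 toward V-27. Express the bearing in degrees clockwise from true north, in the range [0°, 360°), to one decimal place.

Δλ = -3.5752°
y = sin Δλ · cos φ₂ = -0.061184
x = cos φ₁ sin φ₂ − sin φ₁ cos φ₂ cos Δλ = -0.025233
θ = atan2(y, x) = -112.4120° → 247.5880° (mod 360°)

247.6°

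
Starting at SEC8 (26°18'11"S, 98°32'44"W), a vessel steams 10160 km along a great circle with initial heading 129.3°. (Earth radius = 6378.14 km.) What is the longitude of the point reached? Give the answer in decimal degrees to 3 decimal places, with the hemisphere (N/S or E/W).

12.678°E

SEC8: φ = -26.30306°, λ = -98.54556°
δ = d/R = 10160/6378.14 = 1.592941 rad
φ₂ = arcsin(sin φ₁ cos δ + cos φ₁ sin δ cos θ)
   = arcsin(-0.44312·-0.02214 + 0.89646·0.99975·-0.63338) = -33.90733°
λ₂ = λ₁ + atan2(sin θ sin δ cos φ₁, cos δ − sin φ₁ sin φ₂) = 12.67795°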